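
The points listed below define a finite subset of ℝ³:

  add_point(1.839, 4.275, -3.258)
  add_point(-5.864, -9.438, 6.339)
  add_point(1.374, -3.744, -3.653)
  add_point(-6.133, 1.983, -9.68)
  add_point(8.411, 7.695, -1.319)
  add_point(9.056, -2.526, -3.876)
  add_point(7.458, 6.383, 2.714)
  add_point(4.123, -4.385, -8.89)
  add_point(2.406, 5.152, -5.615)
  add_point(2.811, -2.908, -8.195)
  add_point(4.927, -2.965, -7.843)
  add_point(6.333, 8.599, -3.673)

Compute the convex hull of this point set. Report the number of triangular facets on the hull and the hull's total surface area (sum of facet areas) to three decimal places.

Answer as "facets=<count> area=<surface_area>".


Hull vertices (8/12): indices [1, 3, 4, 5, 6, 7, 10, 11].

Area of each hull facet:
  f1: (p7, p1, p3) → 110.5556
  f2: (p7, p1, p5) → 68.1786
  f3: (p7, p11, p3) → 81.0066
  f4: (p6, p1, p3) → 169.8388
  f5: (p6, p11, p3) → 49.0573
  f6: (p6, p1, p5) → 107.3522
  f7: (p10, p11, p5) → 32.7744
  f8: (p10, p7, p5) → 3.8214
  f9: (p10, p7, p11) → 4.8762
  f10: (p4, p11, p5) → 17.0940
  f11: (p4, p6, p5) → 22.9082
  f12: (p4, p6, p11) → 5.6136
Σ area = 673.077

Check V−E+F: 8 − 18 + 12 = 2.

facets=12 area=673.077


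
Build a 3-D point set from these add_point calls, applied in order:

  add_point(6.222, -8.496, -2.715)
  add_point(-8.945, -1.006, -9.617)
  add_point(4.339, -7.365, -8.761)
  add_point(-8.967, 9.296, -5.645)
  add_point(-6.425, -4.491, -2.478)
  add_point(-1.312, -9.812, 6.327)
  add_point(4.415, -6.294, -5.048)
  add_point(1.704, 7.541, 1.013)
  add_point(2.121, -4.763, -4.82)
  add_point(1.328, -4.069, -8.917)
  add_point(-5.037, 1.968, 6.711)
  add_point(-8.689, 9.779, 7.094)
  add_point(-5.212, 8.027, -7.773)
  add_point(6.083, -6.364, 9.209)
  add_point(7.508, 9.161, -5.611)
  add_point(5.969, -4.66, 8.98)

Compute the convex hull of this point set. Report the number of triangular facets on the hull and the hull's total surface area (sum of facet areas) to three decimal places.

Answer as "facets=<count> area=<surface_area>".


Points on the hull: [0, 1, 2, 3, 4, 5, 7, 9, 11, 12, 13, 14, 15] (13 of 16).

Area of each hull facet:
  f1: (p11, p14, p3) → 105.0125
  f2: (p1, p2, p5) → 117.9260
  f3: (p1, p11, p3) → 64.6790
  f4: (p7, p11, p14) → 25.6126
  f5: (p7, p15, p14) → 63.6439
  f6: (p7, p15, p11) → 92.2524
  f7: (p13, p11, p5) → 90.3155
  f8: (p13, p15, p11) → 11.7710
  f9: (p13, p15, p14) → 11.0961
  f10: (p9, p2, p14) → 31.1184
  f11: (p9, p1, p2) → 12.3551
  f12: (p4, p11, p5) → 99.5429
  f13: (p4, p1, p5) → 8.3310
  f14: (p4, p1, p11) → 71.9348
  f15: (p0, p2, p5) → 31.7882
  f16: (p0, p13, p5) → 48.3036
  f17: (p0, p2, p14) → 54.9707
  f18: (p0, p13, p14) → 108.6461
  f19: (p12, p9, p14) → 82.8422
  f20: (p12, p9, p1) → 53.0894
  f21: (p12, p14, p3) → 20.3369
  f22: (p12, p1, p3) → 22.3627
Σ area = 1227.931

Euler: V−E+F = 13−33+22 = 2.

facets=22 area=1227.931


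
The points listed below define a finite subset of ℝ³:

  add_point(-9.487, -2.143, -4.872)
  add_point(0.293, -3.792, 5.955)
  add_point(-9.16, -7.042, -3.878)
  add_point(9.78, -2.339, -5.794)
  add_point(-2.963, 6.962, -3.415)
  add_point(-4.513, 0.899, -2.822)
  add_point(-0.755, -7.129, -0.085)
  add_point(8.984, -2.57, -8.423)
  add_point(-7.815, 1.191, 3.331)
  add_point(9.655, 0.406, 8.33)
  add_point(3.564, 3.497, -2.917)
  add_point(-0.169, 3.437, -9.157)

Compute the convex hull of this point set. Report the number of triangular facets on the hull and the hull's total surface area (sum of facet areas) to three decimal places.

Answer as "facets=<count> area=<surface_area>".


facets=18 area=785.912

Points on the hull: [0, 1, 2, 3, 4, 6, 7, 8, 9, 10, 11] (11 of 12).

Per-facet area ½‖(b−a)×(c−a)‖:
  f1: (p8, p4, p0) → 43.3824
  f2: (p8, p9, p4) → 89.0175
  f3: (p11, p4, p0) → 39.6662
  f4: (p6, p9, p3) → 86.2306
  f5: (p10, p9, p3) → 58.0225
  f6: (p10, p9, p4) → 39.8583
  f7: (p10, p11, p4) → 23.2229
  f8: (p7, p6, p3) → 17.5707
  f9: (p7, p10, p3) → 12.2432
  f10: (p7, p10, p11) → 34.9740
  f11: (p1, p8, p9) → 42.0146
  f12: (p1, p6, p9) → 31.4106
  f13: (p2, p7, p6) → 57.5801
  f14: (p2, p8, p0) → 22.2457
  f15: (p2, p11, p0) → 25.5246
  f16: (p2, p7, p11) → 80.7309
  f17: (p2, p1, p8) → 54.1324
  f18: (p2, p1, p6) → 28.0846
Σ area = 785.912

Euler characteristic 11−27+18 = 2 ✓


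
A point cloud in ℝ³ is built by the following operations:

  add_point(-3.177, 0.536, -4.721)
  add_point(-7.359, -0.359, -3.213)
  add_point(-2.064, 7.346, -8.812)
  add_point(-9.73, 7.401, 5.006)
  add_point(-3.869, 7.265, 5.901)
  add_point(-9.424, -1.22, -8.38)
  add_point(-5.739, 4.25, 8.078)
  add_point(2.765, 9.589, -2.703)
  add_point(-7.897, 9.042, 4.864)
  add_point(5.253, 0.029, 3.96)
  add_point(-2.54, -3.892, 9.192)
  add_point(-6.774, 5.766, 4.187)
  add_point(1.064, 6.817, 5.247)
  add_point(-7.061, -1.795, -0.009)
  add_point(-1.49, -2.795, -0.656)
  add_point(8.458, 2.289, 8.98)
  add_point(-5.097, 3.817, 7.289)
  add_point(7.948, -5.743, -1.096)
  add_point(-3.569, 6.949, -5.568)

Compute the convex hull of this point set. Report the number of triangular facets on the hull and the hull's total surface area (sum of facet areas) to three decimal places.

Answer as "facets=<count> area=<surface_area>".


Hull vertices (11/19): indices [2, 3, 5, 6, 7, 8, 10, 12, 13, 15, 17].

Per-facet area ½‖(b−a)×(c−a)‖:
  f1: (p17, p10, p15) → 76.8995
  f2: (p6, p10, p3) → 15.7616
  f3: (p6, p10, p15) → 55.1008
  f4: (p7, p17, p15) → 90.9779
  f5: (p7, p17, p2) → 65.8988
  f6: (p5, p2, p3) → 83.7582
  f7: (p5, p17, p10) → 131.2635
  f8: (p5, p17, p2) → 100.6824
  f9: (p8, p6, p3) → 7.2701
  f10: (p8, p6, p15) → 38.6735
  f11: (p8, p2, p3) → 17.7686
  f12: (p8, p7, p2) → 52.9223
  f13: (p13, p10, p3) → 56.0683
  f14: (p13, p5, p3) → 44.5958
  f15: (p13, p5, p10) → 10.1889
  f16: (p12, p7, p15) → 37.7334
  f17: (p12, p8, p15) → 19.7655
  f18: (p12, p8, p7) → 39.5734
Σ area = 944.903

Check V−E+F: 11 − 27 + 18 = 2.

facets=18 area=944.903


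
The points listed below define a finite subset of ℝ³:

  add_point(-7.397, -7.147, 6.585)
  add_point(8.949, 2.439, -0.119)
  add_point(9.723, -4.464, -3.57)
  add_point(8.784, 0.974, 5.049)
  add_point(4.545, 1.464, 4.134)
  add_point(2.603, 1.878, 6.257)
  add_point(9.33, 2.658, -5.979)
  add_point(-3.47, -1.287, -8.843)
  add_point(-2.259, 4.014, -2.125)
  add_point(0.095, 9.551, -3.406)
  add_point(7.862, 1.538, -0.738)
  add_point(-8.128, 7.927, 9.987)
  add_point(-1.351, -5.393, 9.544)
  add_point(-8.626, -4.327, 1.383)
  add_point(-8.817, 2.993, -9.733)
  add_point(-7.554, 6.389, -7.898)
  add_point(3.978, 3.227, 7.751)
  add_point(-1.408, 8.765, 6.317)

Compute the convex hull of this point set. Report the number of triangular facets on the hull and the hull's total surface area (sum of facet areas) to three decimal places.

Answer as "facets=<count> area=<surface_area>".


facets=24 area=1122.222

Points on the hull: [0, 1, 2, 3, 6, 7, 9, 11, 12, 13, 14, 15, 16, 17] (14 of 18).

Area of each hull facet:
  f1: (p13, p11, p14) → 99.6623
  f2: (p13, p11, p0) → 44.9453
  f3: (p15, p11, p14) → 31.3379
  f4: (p15, p11, p9) → 74.2898
  f5: (p15, p6, p14) → 34.8009
  f6: (p15, p6, p9) → 52.3784
  f7: (p3, p6, p2) → 37.4185
  f8: (p7, p6, p14) → 38.7992
  f9: (p7, p6, p2) → 50.9221
  f10: (p7, p13, p14) → 40.8267
  f11: (p7, p0, p2) → 121.1170
  f12: (p7, p13, p0) → 22.6668
  f13: (p12, p11, p0) → 51.3588
  f14: (p12, p0, p2) → 57.9010
  f15: (p12, p3, p2) → 65.0677
  f16: (p17, p11, p9) → 30.0941
  f17: (p1, p6, p9) → 33.6250
  f18: (p1, p3, p6) → 3.7691
  f19: (p1, p17, p9) → 57.0715
  f20: (p1, p17, p3) → 34.6034
  f21: (p16, p12, p11) → 66.3468
  f22: (p16, p12, p3) → 30.1479
  f23: (p16, p17, p11) → 27.2558
  f24: (p16, p17, p3) → 15.8163
Σ area = 1122.222

Euler characteristic 14−36+24 = 2 ✓


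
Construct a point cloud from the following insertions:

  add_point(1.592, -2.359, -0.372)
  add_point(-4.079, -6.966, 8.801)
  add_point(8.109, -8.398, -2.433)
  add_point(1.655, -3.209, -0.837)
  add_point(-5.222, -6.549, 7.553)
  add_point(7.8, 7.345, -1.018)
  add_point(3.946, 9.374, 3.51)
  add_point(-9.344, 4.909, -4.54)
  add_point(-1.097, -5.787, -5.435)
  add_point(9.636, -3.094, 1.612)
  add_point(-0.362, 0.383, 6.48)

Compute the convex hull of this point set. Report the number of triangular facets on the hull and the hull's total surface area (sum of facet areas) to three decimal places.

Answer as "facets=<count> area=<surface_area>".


Hull vertices (9/11): indices [1, 2, 4, 5, 6, 7, 8, 9, 10].

Facet areas (half cross-product norm):
  f1: (p5, p6, p7) → 50.7054
  f2: (p5, p6, p9) → 33.3178
  f3: (p10, p6, p9) → 59.1613
  f4: (p10, p1, p9) → 48.5112
  f5: (p10, p1, p6) → 1.1291
  f6: (p4, p6, p7) → 129.2100
  f7: (p4, p1, p6) → 16.3841
  f8: (p2, p5, p9) → 30.9301
  f9: (p2, p1, p9) → 54.2595
  f10: (p2, p4, p1) → 14.4967
  f11: (p8, p5, p7) → 105.6253
  f12: (p8, p2, p5) → 76.7506
  f13: (p8, p4, p7) → 90.4503
  f14: (p8, p2, p4) → 68.4241
Σ area = 779.356

Check V−E+F: 9 − 21 + 14 = 2.

facets=14 area=779.356


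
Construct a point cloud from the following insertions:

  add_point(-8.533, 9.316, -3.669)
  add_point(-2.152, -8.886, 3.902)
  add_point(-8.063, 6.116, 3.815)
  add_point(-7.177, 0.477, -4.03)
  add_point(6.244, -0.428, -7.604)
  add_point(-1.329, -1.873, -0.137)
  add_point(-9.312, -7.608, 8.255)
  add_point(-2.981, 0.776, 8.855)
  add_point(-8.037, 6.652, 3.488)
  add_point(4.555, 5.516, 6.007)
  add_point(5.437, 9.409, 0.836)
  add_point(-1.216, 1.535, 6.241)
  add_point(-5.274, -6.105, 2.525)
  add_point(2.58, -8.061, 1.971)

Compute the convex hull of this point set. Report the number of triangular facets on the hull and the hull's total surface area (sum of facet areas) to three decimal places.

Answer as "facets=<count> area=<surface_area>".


facets=20 area=871.102

Hull vertices (12/14): indices [0, 1, 2, 3, 4, 6, 7, 8, 9, 10, 12, 13].

Triangle areas on the boundary:
  f1: (p0, p10, p4) → 94.3042
  f2: (p9, p10, p4) → 42.3086
  f3: (p12, p1, p6) → 15.7769
  f4: (p8, p0, p10) → 52.6872
  f5: (p8, p9, p10) → 41.9873
  f6: (p8, p7, p9) → 43.9927
  f7: (p8, p0, p6) → 45.3507
  f8: (p3, p0, p4) → 60.7463
  f9: (p3, p1, p4) → 89.1616
  f10: (p3, p12, p1) → 12.6016
  f11: (p3, p0, p6) → 58.2582
  f12: (p3, p12, p6) → 27.5668
  f13: (p13, p7, p9) → 57.6196
  f14: (p13, p1, p4) → 25.5146
  f15: (p13, p9, p4) → 83.9589
  f16: (p13, p1, p6) → 7.5081
  f17: (p13, p7, p6) → 62.1877
  f18: (p2, p7, p6) → 46.7404
  f19: (p2, p8, p6) → 1.0755
  f20: (p2, p8, p7) → 1.7552
Σ area = 871.102

Euler characteristic 12−30+20 = 2 ✓


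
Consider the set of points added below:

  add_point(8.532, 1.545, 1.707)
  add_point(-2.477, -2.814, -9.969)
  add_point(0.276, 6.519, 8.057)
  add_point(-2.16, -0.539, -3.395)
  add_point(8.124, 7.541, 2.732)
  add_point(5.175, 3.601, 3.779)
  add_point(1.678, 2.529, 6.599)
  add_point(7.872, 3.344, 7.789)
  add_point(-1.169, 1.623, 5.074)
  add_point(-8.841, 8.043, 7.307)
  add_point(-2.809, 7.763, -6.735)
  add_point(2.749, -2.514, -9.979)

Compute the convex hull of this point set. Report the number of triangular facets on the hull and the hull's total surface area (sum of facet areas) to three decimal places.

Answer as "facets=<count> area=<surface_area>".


facets=16 area=681.799

Points on the hull: [0, 1, 2, 4, 6, 7, 8, 9, 10, 11] (10 of 12).

Area of each hull facet:
  f1: (p10, p1, p9) → 80.7306
  f2: (p10, p11, p1) → 28.9529
  f3: (p8, p1, p9) → 76.3455
  f4: (p8, p11, p0) → 69.6323
  f5: (p8, p11, p1) → 40.9961
  f6: (p4, p11, p0) → 38.0076
  f7: (p4, p10, p11) → 86.1887
  f8: (p4, p10, p9) → 105.3561
  f9: (p7, p8, p0) → 29.8238
  f10: (p7, p4, p0) → 17.4101
  f11: (p6, p8, p9) → 15.9912
  f12: (p6, p7, p8) → 3.4482
  f13: (p2, p4, p9) → 29.4526
  f14: (p2, p7, p4) → 26.6156
  f15: (p2, p6, p9) → 18.7439
  f16: (p2, p6, p7) → 14.1042
Σ area = 681.799

Euler characteristic 10−24+16 = 2 ✓


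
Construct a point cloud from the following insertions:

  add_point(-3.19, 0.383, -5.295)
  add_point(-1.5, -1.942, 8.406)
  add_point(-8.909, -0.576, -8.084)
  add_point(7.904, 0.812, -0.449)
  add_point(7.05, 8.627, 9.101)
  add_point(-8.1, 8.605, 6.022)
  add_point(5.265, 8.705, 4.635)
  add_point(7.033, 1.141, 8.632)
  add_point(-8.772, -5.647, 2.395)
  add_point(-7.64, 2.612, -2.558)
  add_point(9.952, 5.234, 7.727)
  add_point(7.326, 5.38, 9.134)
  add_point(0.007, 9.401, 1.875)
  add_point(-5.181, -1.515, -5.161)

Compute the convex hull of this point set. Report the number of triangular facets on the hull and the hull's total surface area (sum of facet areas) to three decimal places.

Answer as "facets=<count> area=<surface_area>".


13 of the 14 inputs are extreme points: [0, 1, 2, 3, 4, 5, 6, 7, 8, 10, 11, 12, 13].

Per-facet area ½‖(b−a)×(c−a)‖:
  f1: (p5, p12, p2) → 73.7077
  f2: (p5, p8, p2) → 83.9762
  f3: (p1, p5, p8) → 63.1420
  f4: (p0, p12, p2) → 30.4824
  f5: (p0, p3, p2) → 4.7256
  f6: (p0, p3, p12) → 62.2286
  f7: (p6, p3, p10) → 29.8596
  f8: (p6, p3, p12) → 29.0327
  f9: (p13, p8, p2) → 21.6354
  f10: (p13, p3, p2) → 15.7571
  f11: (p13, p3, p8) → 64.9422
  f12: (p4, p1, p5) → 81.9845
  f13: (p4, p6, p10) → 11.2297
  f14: (p4, p5, p12) → 44.3126
  f15: (p4, p6, p12) → 9.3991
  f16: (p7, p3, p8) → 80.4096
  f17: (p7, p1, p8) → 26.7517
  f18: (p7, p3, p10) → 22.8346
  f19: (p11, p4, p1) → 15.3947
  f20: (p11, p7, p1) → 17.7621
  f21: (p11, p4, p10) → 4.8259
  f22: (p11, p7, p10) → 6.3751
Σ area = 800.769

Euler characteristic 13−33+22 = 2 ✓

facets=22 area=800.769


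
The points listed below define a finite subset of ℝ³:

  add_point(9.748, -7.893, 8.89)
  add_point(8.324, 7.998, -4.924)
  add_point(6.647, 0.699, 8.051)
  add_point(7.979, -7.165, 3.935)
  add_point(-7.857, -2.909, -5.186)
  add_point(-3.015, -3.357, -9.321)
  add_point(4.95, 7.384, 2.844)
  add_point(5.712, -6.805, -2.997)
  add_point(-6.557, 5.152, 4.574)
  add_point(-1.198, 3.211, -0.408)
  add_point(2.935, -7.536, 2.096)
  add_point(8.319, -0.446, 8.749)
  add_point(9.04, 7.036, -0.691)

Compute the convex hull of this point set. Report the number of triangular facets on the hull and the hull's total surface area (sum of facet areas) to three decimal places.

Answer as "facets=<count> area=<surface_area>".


Hull vertices (11/13): indices [0, 1, 2, 4, 5, 6, 7, 8, 10, 11, 12].

Facet areas (half cross-product norm):
  f1: (p5, p1, p4) → 50.6924
  f2: (p8, p1, p4) → 110.9456
  f3: (p10, p5, p4) → 42.4020
  f4: (p10, p8, p4) → 84.5981
  f5: (p10, p8, p0) → 72.6352
  f6: (p11, p8, p0) → 53.6128
  f7: (p7, p10, p0) → 26.9946
  f8: (p7, p10, p5) → 32.6610
  f9: (p7, p1, p0) → 94.4116
  f10: (p7, p5, p1) → 83.3247
  f11: (p6, p8, p1) → 42.5606
  f12: (p12, p6, p1) → 10.3817
  f13: (p12, p6, p11) → 28.0016
  f14: (p12, p1, p0) → 27.5166
  f15: (p12, p11, p0) → 36.1853
  f16: (p2, p11, p8) → 4.2196
  f17: (p2, p6, p8) → 51.1490
  f18: (p2, p6, p11) → 5.9901
Σ area = 858.283

Euler characteristic 11−27+18 = 2 ✓

facets=18 area=858.283


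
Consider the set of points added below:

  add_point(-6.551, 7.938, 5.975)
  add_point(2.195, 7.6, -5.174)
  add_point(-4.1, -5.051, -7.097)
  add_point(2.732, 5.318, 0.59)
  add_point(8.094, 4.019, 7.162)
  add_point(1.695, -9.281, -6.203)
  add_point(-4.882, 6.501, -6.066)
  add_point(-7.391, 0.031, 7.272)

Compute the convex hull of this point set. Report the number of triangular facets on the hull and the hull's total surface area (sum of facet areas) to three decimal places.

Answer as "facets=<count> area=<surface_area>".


Hull vertices (7/8): indices [0, 1, 2, 4, 5, 6, 7].

Per-facet area ½‖(b−a)×(c−a)‖:
  f1: (p5, p4, p7) → 140.2475
  f2: (p0, p4, p7) → 60.4165
  f3: (p1, p5, p4) → 117.4628
  f4: (p1, p0, p4) → 90.7766
  f5: (p6, p0, p7) → 49.2281
  f6: (p6, p1, p0) → 44.1710
  f7: (p2, p5, p7) → 54.6367
  f8: (p2, p6, p7) → 82.2518
  f9: (p2, p1, p5) → 50.9818
  f10: (p2, p6, p1) → 41.7520
Σ area = 731.925

Check V−E+F: 7 − 15 + 10 = 2.

facets=10 area=731.925


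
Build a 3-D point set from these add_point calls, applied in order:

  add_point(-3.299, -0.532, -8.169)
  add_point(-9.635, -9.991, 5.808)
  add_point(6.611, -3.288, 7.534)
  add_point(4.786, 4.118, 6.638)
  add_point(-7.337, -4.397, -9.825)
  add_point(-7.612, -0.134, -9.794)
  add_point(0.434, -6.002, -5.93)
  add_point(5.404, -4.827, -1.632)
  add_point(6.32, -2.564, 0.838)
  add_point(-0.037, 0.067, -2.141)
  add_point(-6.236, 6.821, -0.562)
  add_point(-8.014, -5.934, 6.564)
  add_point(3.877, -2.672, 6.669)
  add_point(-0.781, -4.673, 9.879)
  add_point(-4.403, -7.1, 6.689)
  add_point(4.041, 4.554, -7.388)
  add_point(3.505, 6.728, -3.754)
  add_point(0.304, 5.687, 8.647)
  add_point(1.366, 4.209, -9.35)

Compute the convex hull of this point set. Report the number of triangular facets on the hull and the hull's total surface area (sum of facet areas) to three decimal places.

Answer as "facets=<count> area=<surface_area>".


facets=26 area=994.405

15 of the 19 inputs are extreme points: [1, 2, 3, 4, 5, 6, 7, 8, 10, 11, 13, 15, 16, 17, 18].

Per-facet area ½‖(b−a)×(c−a)‖:
  f1: (p6, p4, p1) → 69.3688
  f2: (p5, p10, p1) → 101.7556
  f3: (p5, p4, p1) → 33.9516
  f4: (p13, p2, p1) → 30.1902
  f5: (p13, p17, p2) → 39.3384
  f6: (p11, p10, p1) → 21.4118
  f7: (p11, p17, p10) → 76.2055
  f8: (p11, p13, p1) → 15.0121
  f9: (p11, p13, p17) → 41.4033
  f10: (p3, p17, p2) → 17.6361
  f11: (p16, p17, p10) → 55.5811
  f12: (p16, p3, p15) → 16.8479
  f13: (p16, p3, p17) → 27.2671
  f14: (p7, p2, p1) → 79.5296
  f15: (p7, p6, p1) → 53.2599
  f16: (p7, p6, p15) → 35.5668
  f17: (p18, p5, p4) → 19.7544
  f18: (p18, p6, p4) → 46.4321
  f19: (p18, p6, p15) → 18.0218
  f20: (p18, p5, p10) → 53.2140
  f21: (p18, p16, p10) → 33.2823
  f22: (p18, p16, p15) → 6.3467
  f23: (p8, p7, p2) → 8.9173
  f24: (p8, p7, p15) → 19.0408
  f25: (p8, p3, p2) → 25.1944
  f26: (p8, p3, p15) → 49.8755
Σ area = 994.405

Euler: V−E+F = 15−39+26 = 2.


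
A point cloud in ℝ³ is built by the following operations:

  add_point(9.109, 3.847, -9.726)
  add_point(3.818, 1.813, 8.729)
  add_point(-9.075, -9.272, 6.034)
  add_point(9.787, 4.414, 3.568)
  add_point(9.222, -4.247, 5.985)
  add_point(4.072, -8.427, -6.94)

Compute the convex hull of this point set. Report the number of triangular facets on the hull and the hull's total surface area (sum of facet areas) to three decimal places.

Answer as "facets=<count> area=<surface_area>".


facets=8 area=708.339

Hull vertices (6/6): indices [0, 1, 2, 3, 4, 5].

Facet areas (half cross-product norm):
  f1: (p0, p1, p2) → 164.9085
  f2: (p0, p1, p3) → 45.4793
  f3: (p4, p1, p2) → 73.7331
  f4: (p4, p1, p3) → 32.1360
  f5: (p4, p0, p3) → 58.5001
  f6: (p5, p0, p2) → 111.9404
  f7: (p5, p4, p2) → 125.3514
  f8: (p5, p4, p0) → 96.2903
Σ area = 708.339

Euler: V−E+F = 6−12+8 = 2.


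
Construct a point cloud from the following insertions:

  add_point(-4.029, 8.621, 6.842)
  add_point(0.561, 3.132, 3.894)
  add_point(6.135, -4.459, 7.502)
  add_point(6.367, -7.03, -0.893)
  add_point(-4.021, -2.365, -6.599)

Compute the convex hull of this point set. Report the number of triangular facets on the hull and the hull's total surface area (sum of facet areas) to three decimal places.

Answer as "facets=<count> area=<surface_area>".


facets=6 area=366.015

5 of the 5 inputs are extreme points: [0, 1, 2, 3, 4].

Per-facet area ½‖(b−a)×(c−a)‖:
  f1: (p2, p4, p0) → 127.1028
  f2: (p2, p4, p3) → 53.3675
  f3: (p1, p4, p0) → 44.8743
  f4: (p1, p4, p3) → 69.7757
  f5: (p1, p2, p0) → 26.8605
  f6: (p1, p2, p3) → 44.0343
Σ area = 366.015

Check V−E+F: 5 − 9 + 6 = 2.


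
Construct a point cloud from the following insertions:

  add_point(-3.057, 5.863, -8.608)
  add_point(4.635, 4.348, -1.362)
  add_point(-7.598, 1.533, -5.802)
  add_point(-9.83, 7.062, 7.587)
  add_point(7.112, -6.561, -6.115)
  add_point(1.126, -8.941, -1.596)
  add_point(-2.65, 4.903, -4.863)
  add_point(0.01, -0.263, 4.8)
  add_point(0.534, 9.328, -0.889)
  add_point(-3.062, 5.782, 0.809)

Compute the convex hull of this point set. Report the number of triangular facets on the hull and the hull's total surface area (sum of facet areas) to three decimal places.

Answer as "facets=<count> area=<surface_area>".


Points on the hull: [0, 1, 2, 3, 4, 5, 7, 8] (8 of 10).

Per-facet area ½‖(b−a)×(c−a)‖:
  f1: (p0, p8, p3) → 61.5704
  f2: (p2, p0, p3) → 48.9487
  f3: (p2, p0, p4) → 55.3572
  f4: (p7, p8, p3) → 65.7593
  f5: (p1, p7, p4) → 54.3581
  f6: (p1, p7, p8) → 29.0355
  f7: (p1, p0, p4) → 64.8755
  f8: (p1, p0, p8) → 29.5670
  f9: (p5, p2, p4) → 55.9728
  f10: (p5, p7, p4) → 41.9824
  f11: (p5, p2, p3) → 104.0097
  f12: (p5, p7, p3) → 50.1382
Σ area = 661.575

Euler characteristic 8−18+12 = 2 ✓

facets=12 area=661.575


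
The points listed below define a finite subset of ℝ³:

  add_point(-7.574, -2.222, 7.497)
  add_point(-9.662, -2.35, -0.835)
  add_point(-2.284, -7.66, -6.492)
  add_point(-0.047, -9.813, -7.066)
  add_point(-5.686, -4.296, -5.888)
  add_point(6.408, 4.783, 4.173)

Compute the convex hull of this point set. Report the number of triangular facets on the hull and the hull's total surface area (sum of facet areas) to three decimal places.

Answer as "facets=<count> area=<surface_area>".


facets=6 area=411.291

Hull vertices (5/6): indices [0, 1, 3, 4, 5].

Facet areas (half cross-product norm):
  f1: (p0, p5, p1) → 68.6627
  f2: (p0, p3, p1) → 56.3970
  f3: (p0, p3, p5) → 135.3952
  f4: (p4, p5, p1) → 60.1490
  f5: (p4, p3, p1) → 18.3145
  f6: (p4, p3, p5) → 72.3727
Σ area = 411.291

Check V−E+F: 5 − 9 + 6 = 2.


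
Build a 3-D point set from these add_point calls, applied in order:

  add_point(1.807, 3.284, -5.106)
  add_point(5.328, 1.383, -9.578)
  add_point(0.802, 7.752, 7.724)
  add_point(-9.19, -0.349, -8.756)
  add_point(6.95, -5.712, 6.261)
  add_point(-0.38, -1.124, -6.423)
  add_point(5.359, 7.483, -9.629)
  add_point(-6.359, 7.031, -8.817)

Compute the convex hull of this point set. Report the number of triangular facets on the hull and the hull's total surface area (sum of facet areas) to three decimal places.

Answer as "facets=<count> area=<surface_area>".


Points on the hull: [1, 2, 3, 4, 5, 6, 7] (7 of 8).

Facet areas (half cross-product norm):
  f1: (p2, p4, p3) → 151.2749
  f2: (p2, p6, p4) → 130.3576
  f3: (p7, p6, p3) → 42.7112
  f4: (p7, p2, p3) → 70.2277
  f5: (p7, p2, p6) → 99.9364
  f6: (p1, p6, p3) → 44.3230
  f7: (p1, p6, p4) → 48.3938
  f8: (p5, p4, p3) → 50.4116
  f9: (p5, p1, p3) → 24.5184
  f10: (p5, p1, p4) → 53.4121
Σ area = 715.567

Check V−E+F: 7 − 15 + 10 = 2.

facets=10 area=715.567


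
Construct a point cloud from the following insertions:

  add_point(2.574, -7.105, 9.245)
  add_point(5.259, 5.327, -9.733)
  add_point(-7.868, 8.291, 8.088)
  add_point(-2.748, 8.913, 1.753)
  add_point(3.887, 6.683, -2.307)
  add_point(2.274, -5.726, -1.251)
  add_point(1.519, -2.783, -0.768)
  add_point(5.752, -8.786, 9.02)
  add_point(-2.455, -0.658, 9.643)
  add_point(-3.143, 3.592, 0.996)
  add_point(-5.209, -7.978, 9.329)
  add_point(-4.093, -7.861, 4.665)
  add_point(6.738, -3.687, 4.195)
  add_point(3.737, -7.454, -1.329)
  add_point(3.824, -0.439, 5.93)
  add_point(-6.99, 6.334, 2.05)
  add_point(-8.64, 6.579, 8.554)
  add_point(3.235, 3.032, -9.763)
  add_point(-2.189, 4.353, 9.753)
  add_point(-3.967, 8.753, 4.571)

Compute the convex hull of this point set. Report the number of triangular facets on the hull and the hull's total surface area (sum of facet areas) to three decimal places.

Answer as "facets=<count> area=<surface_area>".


facets=30 area=887.790

Points on the hull: [0, 1, 2, 3, 4, 7, 8, 10, 11, 12, 13, 14, 15, 16, 17, 18, 19] (17 of 20).

Per-facet area ½‖(b−a)×(c−a)‖:
  f1: (p15, p11, p17) → 115.3109
  f2: (p13, p11, p17) → 61.3865
  f3: (p2, p18, p16) → 6.6965
  f4: (p2, p15, p16) → 6.1989
  f5: (p2, p15, p3) → 15.9320
  f6: (p1, p4, p3) → 22.7335
  f7: (p1, p15, p3) → 33.0745
  f8: (p1, p15, p17) → 23.5853
  f9: (p1, p4, p12) → 45.7677
  f10: (p1, p13, p12) → 56.2410
  f11: (p1, p13, p17) → 17.1646
  f12: (p14, p4, p12) → 25.1980
  f13: (p14, p4, p18) → 46.7386
  f14: (p19, p2, p3) → 3.3733
  f15: (p19, p2, p18) → 17.2856
  f16: (p19, p4, p3) → 7.9275
  f17: (p19, p4, p18) → 36.8612
  f18: (p7, p13, p11) → 46.9318
  f19: (p7, p13, p12) → 25.8795
  f20: (p7, p14, p12) → 16.4306
  f21: (p7, p0, p18) → 14.2322
  f22: (p7, p14, p18) → 33.6639
  f23: (p8, p0, p18) → 13.4770
  f24: (p10, p7, p11) → 25.4832
  f25: (p10, p7, p0) → 7.9653
  f26: (p10, p8, p0) → 27.3200
  f27: (p10, p15, p16) → 50.2344
  f28: (p10, p15, p11) → 34.9088
  f29: (p10, p18, p16) → 43.8482
  f30: (p10, p8, p18) → 5.9400
Σ area = 887.790

Check V−E+F: 17 − 45 + 30 = 2.


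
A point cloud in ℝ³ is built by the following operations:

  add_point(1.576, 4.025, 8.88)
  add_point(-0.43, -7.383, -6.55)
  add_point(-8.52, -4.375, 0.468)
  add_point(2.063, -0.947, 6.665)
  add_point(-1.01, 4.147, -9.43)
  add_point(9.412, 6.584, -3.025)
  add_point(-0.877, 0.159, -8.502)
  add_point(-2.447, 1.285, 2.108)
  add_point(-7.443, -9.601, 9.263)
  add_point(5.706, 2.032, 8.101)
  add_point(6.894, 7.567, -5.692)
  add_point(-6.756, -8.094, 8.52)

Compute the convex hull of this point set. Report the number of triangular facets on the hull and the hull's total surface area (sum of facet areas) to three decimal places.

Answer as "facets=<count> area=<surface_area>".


facets=16 area=806.796

Points on the hull: [0, 1, 2, 4, 5, 6, 7, 8, 9, 10] (10 of 12).

Facet areas (half cross-product norm):
  f1: (p1, p8, p2) → 54.0945
  f2: (p0, p8, p2) → 77.5628
  f3: (p6, p4, p2) → 22.5342
  f4: (p6, p1, p2) → 42.9431
  f5: (p9, p0, p5) → 28.2917
  f6: (p9, p0, p8) → 37.6570
  f7: (p9, p1, p5) → 105.4317
  f8: (p9, p1, p8) → 137.4364
  f9: (p7, p4, p2) → 50.5742
  f10: (p7, p0, p2) → 24.3653
  f11: (p7, p0, p4) → 38.1138
  f12: (p10, p0, p5) → 26.5152
  f13: (p10, p0, p4) → 74.6908
  f14: (p10, p6, p4) → 18.6825
  f15: (p10, p1, p5) → 31.5058
  f16: (p10, p6, p1) → 36.3966
Σ area = 806.796

Euler: V−E+F = 10−24+16 = 2.


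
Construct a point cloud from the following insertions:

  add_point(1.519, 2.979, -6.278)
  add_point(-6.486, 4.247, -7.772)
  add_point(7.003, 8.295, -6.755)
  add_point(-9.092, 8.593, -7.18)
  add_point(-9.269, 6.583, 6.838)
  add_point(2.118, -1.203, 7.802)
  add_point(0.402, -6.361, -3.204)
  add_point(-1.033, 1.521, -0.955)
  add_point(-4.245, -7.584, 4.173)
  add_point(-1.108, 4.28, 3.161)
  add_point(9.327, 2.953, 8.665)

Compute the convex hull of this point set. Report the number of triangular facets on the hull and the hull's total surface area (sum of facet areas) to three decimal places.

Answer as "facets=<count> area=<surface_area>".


Hull vertices (9/11): indices [0, 1, 2, 3, 4, 5, 6, 8, 10].

Per-facet area ½‖(b−a)×(c−a)‖:
  f1: (p3, p8, p4) → 107.9908
  f2: (p6, p8, p10) → 75.1895
  f3: (p5, p10, p4) → 52.0240
  f4: (p5, p8, p4) → 65.8704
  f5: (p5, p8, p10) → 15.0115
  f6: (p2, p10, p4) → 150.1732
  f7: (p2, p3, p4) → 114.0167
  f8: (p2, p6, p10) → 122.2439
  f9: (p1, p3, p8) → 35.2471
  f10: (p1, p6, p8) → 58.7411
  f11: (p1, p2, p3) → 35.0072
  f12: (p0, p2, p6) → 24.7906
  f13: (p0, p1, p6) → 40.6061
  f14: (p0, p1, p2) → 25.7351
Σ area = 922.647

Euler: V−E+F = 9−21+14 = 2.

facets=14 area=922.647


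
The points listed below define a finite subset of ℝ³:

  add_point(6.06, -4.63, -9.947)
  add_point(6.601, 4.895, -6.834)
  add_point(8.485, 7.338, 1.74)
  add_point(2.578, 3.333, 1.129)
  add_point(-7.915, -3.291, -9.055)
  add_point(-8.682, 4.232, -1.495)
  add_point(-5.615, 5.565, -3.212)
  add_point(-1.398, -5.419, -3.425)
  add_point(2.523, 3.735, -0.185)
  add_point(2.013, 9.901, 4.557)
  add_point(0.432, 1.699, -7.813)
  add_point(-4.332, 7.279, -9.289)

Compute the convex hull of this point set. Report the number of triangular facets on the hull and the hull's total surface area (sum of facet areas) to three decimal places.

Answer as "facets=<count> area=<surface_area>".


facets=14 area=705.002

Extreme-point indices: [0, 1, 2, 3, 4, 5, 7, 9, 11] — 9 of 12 on the boundary.

Per-facet area ½‖(b−a)×(c−a)‖:
  f1: (p7, p0, p2) → 80.3905
  f2: (p9, p7, p5) → 82.6522
  f3: (p9, p11, p5) → 63.2753
  f4: (p9, p11, p2) → 57.9808
  f5: (p1, p0, p2) → 37.9574
  f6: (p1, p11, p2) → 49.0250
  f7: (p1, p11, p0) → 57.3006
  f8: (p4, p7, p0) → 43.7880
  f9: (p4, p11, p0) → 76.4121
  f10: (p4, p7, p5) → 46.1880
  f11: (p4, p11, p5) → 46.4309
  f12: (p3, p7, p2) → 22.6098
  f13: (p3, p9, p2) → 23.4758
  f14: (p3, p9, p7) → 17.5158
Σ area = 705.002

Check V−E+F: 9 − 21 + 14 = 2.


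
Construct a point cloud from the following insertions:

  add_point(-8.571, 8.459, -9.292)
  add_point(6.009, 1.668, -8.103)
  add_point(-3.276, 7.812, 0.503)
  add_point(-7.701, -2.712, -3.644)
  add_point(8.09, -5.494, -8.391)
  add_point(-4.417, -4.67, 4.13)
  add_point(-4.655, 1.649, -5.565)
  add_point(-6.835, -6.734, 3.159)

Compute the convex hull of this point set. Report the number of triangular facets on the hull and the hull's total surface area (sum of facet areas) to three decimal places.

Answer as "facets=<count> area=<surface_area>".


7 of the 8 inputs are extreme points: [0, 1, 2, 3, 4, 5, 7].

Facet areas (half cross-product norm):
  f1: (p5, p7, p4) → 28.2836
  f2: (p2, p5, p4) → 112.9159
  f3: (p2, p7, p0) → 84.4084
  f4: (p2, p5, p7) → 17.7221
  f5: (p3, p4, p0) → 104.5262
  f6: (p3, p7, p0) → 26.8233
  f7: (p3, p7, p4) → 66.3690
  f8: (p1, p4, p0) → 45.5699
  f9: (p1, p2, p0) → 76.9137
  f10: (p1, p2, p4) → 40.9306
Σ area = 604.463

Check V−E+F: 7 − 15 + 10 = 2.

facets=10 area=604.463


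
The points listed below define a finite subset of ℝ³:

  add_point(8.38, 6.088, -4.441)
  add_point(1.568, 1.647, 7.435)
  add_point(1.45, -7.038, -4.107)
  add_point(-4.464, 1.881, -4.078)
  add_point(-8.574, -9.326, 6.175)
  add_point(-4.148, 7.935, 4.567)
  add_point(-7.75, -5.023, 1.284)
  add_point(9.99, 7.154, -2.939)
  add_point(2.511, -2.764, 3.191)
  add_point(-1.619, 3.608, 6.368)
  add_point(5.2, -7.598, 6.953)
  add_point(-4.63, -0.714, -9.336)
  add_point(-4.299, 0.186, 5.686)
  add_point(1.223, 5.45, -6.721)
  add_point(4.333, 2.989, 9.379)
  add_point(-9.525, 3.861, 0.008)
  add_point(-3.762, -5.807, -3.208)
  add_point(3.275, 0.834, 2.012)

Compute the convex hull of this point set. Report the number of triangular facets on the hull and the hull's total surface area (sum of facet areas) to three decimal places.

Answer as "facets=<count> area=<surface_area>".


Points on the hull: [0, 2, 4, 5, 6, 7, 10, 11, 13, 14, 15, 16] (12 of 18).

Per-facet area ½‖(b−a)×(c−a)‖:
  f1: (p13, p11, p15) → 49.7009
  f2: (p6, p4, p15) → 20.9733
  f3: (p6, p11, p15) → 49.1588
  f4: (p6, p11, p4) → 13.6579
  f5: (p5, p14, p7) → 75.8634
  f6: (p5, p13, p15) → 49.2424
  f7: (p5, p13, p7) → 61.8071
  f8: (p5, p4, p15) → 58.5012
  f9: (p5, p14, p4) → 93.7819
  f10: (p0, p13, p7) → 4.8956
  f11: (p0, p13, p11) → 21.2892
  f12: (p0, p2, p7) → 13.3381
  f13: (p0, p2, p11) → 72.7574
  f14: (p16, p11, p4) → 26.7559
  f15: (p16, p2, p4) → 26.4220
  f16: (p16, p2, p11) → 21.6018
  f17: (p10, p14, p4) → 75.6352
  f18: (p10, p2, p4) → 75.6815
  f19: (p10, p14, p7) → 77.1139
  f20: (p10, p2, p7) → 95.2899
Σ area = 983.467

Euler: V−E+F = 12−30+20 = 2.

facets=20 area=983.467


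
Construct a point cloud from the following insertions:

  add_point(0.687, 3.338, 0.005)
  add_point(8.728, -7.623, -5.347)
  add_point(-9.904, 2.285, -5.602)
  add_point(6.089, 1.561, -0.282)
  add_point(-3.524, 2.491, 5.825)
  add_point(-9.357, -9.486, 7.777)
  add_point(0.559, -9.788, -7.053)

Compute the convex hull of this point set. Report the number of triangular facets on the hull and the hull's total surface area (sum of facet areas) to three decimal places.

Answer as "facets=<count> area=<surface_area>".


Hull vertices (7/7): indices [0, 1, 2, 3, 4, 5, 6].

Area of each hull facet:
  f1: (p6, p1, p2) → 63.0377
  f2: (p6, p5, p2) → 127.7726
  f3: (p6, p5, p1) → 71.8198
  f4: (p3, p1, p2) → 90.5654
  f5: (p3, p0, p2) → 21.2415
  f6: (p3, p5, p1) → 111.1088
  f7: (p4, p5, p2) → 87.6869
  f8: (p4, p0, p2) → 43.0308
  f9: (p4, p3, p5) → 71.4801
  f10: (p4, p3, p0) → 17.1127
Σ area = 704.856

Euler characteristic 7−15+10 = 2 ✓

facets=10 area=704.856


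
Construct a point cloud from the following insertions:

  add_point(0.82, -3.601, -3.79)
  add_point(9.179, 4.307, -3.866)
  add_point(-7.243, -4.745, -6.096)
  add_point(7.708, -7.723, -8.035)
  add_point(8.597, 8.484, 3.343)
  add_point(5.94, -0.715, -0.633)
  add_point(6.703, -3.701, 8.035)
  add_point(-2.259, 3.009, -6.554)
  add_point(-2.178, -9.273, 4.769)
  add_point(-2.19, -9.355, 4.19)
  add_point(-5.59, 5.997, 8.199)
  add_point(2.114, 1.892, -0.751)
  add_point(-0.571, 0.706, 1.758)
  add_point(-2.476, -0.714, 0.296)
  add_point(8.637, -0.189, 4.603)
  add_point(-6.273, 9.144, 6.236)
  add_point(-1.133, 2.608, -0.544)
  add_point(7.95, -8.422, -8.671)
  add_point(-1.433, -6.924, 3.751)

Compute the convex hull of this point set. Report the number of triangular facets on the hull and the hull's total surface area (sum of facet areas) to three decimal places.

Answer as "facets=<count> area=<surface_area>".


Hull vertices (11/19): indices [1, 2, 4, 6, 7, 8, 9, 10, 14, 15, 17].

Per-facet area ½‖(b−a)×(c−a)‖:
  f1: (p17, p9, p2) → 91.8905
  f2: (p7, p15, p2) → 67.1568
  f3: (p7, p17, p2) → 68.9844
  f4: (p7, p17, p1) → 77.7607
  f5: (p10, p15, p2) → 33.7837
  f6: (p8, p9, p2) → 2.2590
  f7: (p8, p10, p2) → 99.6434
  f8: (p8, p17, p9) → 3.1433
  f9: (p6, p8, p10) → 81.5260
  f10: (p6, p8, p17) → 88.9642
  f11: (p4, p10, p15) → 28.4048
  f12: (p4, p6, p10) → 91.9574
  f13: (p4, p7, p1) → 48.5241
  f14: (p4, p7, p15) → 99.7769
  f15: (p14, p4, p1) → 33.9849
  f16: (p14, p4, p6) → 15.2877
  f17: (p14, p17, p1) → 65.0325
  f18: (p14, p6, p17) → 40.5410
Σ area = 1038.621

Euler: V−E+F = 11−27+18 = 2.

facets=18 area=1038.621


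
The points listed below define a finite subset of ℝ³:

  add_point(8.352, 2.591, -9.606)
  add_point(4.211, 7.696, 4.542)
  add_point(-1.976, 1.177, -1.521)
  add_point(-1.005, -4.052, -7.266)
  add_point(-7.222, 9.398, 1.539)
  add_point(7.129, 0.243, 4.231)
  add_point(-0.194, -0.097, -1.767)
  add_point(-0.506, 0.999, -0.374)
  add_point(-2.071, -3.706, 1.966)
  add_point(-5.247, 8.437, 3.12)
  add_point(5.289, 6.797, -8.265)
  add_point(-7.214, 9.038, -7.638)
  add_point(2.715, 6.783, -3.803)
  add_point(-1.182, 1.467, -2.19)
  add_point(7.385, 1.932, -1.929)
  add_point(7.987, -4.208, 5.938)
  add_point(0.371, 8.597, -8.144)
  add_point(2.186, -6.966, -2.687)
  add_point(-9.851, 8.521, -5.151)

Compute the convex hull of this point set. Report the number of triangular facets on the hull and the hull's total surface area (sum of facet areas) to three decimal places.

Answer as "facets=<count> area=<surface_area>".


facets=22 area=846.304

Points on the hull: [0, 1, 3, 4, 5, 8, 9, 10, 11, 15, 16, 17, 18] (13 of 19).

Facet areas (half cross-product norm):
  f1: (p15, p17, p0) → 71.5721
  f2: (p3, p17, p0) → 36.8682
  f3: (p8, p15, p17) → 36.1661
  f4: (p8, p3, p18) → 70.2086
  f5: (p8, p3, p17) → 22.3313
  f6: (p5, p15, p0) → 29.8580
  f7: (p5, p1, p0) → 56.2160
  f8: (p5, p1, p15) → 8.2159
  f9: (p9, p1, p15) → 55.6053
  f10: (p9, p8, p15) → 66.1421
  f11: (p10, p1, p0) → 32.4184
  f12: (p10, p16, p0) → 8.2546
  f13: (p10, p16, p1) → 33.4785
  f14: (p11, p3, p0) → 83.5534
  f15: (p11, p16, p0) → 21.3452
  f16: (p11, p3, p18) → 26.1747
  f17: (p4, p8, p18) → 50.9435
  f18: (p4, p9, p8) → 15.0312
  f19: (p4, p11, p18) → 12.4236
  f20: (p4, p11, p16) → 34.8820
  f21: (p4, p16, p1) → 67.4446
  f22: (p4, p9, p1) → 7.1708
Σ area = 846.304

Euler characteristic 13−33+22 = 2 ✓


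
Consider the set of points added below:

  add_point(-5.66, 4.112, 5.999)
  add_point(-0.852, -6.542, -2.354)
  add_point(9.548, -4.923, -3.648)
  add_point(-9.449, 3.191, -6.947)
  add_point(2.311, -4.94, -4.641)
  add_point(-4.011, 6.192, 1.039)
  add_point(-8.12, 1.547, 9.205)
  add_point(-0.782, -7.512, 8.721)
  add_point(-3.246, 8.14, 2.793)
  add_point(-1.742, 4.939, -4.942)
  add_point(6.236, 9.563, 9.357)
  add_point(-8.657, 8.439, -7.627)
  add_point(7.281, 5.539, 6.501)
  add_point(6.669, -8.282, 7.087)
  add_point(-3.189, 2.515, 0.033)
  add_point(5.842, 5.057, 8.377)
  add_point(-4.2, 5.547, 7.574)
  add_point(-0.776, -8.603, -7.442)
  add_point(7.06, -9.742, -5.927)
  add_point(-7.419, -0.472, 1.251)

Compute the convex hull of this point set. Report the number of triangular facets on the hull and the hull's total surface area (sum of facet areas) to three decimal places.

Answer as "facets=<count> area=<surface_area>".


Points on the hull: [2, 3, 6, 7, 8, 9, 10, 11, 12, 13, 16, 17, 18, 19] (14 of 20).

Facet areas (half cross-product norm):
  f1: (p9, p10, p2) → 124.0711
  f2: (p9, p11, p2) → 20.9815
  f3: (p9, p11, p10) → 58.0706
  f4: (p17, p11, p3) → 28.0727
  f5: (p13, p7, p10) → 68.1994
  f6: (p6, p11, p3) → 42.5824
  f7: (p6, p7, p10) → 94.5305
  f8: (p12, p10, p2) → 5.9260
  f9: (p12, p13, p2) → 75.6319
  f10: (p12, p13, p10) → 22.5661
  f11: (p18, p17, p7) → 64.2628
  f12: (p18, p13, p7) → 48.6039
  f13: (p18, p13, p2) → 34.1473
  f14: (p18, p11, p2) → 67.2599
  f15: (p18, p17, p11) → 63.8008
  f16: (p19, p17, p3) → 61.1614
  f17: (p19, p6, p3) → 25.3426
  f18: (p19, p17, p7) → 81.2986
  f19: (p19, p6, p7) → 46.0731
  f20: (p8, p11, p10) → 33.1581
  f21: (p16, p6, p11) → 46.0061
  f22: (p16, p8, p11) → 23.1418
  f23: (p16, p6, p10) → 18.9721
  f24: (p16, p8, p10) → 30.6972
Σ area = 1184.558

Euler: V−E+F = 14−36+24 = 2.

facets=24 area=1184.558


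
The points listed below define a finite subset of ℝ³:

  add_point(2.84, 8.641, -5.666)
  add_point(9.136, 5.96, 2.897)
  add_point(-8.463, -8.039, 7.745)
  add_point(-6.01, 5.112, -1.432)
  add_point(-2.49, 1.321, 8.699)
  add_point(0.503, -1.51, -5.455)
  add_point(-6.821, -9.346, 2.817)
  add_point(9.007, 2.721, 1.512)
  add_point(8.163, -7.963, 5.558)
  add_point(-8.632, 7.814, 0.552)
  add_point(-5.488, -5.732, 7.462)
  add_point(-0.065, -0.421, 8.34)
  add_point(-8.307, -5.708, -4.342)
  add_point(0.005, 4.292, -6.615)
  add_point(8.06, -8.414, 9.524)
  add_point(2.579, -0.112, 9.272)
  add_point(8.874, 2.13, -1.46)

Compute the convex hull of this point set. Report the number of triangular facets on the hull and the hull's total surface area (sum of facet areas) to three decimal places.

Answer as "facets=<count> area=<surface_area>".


facets=24 area=1045.912

Hull vertices (14/17): indices [0, 1, 2, 4, 5, 6, 7, 8, 9, 12, 13, 14, 15, 16].

Area of each hull facet:
  f1: (p4, p1, p9) → 83.3724
  f2: (p0, p1, p9) → 71.1679
  f3: (p0, p13, p9) → 31.0168
  f4: (p12, p13, p9) → 73.0020
  f5: (p15, p4, p1) → 27.1442
  f6: (p15, p14, p1) → 54.0250
  f7: (p2, p14, p6) → 43.5083
  f8: (p2, p4, p9) → 66.8924
  f9: (p2, p15, p4) → 28.2129
  f10: (p2, p15, p14) → 68.0140
  f11: (p2, p12, p9) → 87.4502
  f12: (p2, p12, p6) → 16.7682
  f13: (p8, p12, p6) → 59.6750
  f14: (p8, p14, p6) → 30.2245
  f15: (p5, p12, p13) → 27.1547
  f16: (p5, p8, p12) → 71.7428
  f17: (p7, p14, p1) → 20.7357
  f18: (p7, p8, p14) → 20.3301
  f19: (p16, p5, p8) → 60.9082
  f20: (p16, p7, p8) → 17.1460
  f21: (p16, p0, p13) → 25.6679
  f22: (p16, p5, p13) → 28.9341
  f23: (p16, p0, p1) → 28.4100
  f24: (p16, p7, p1) → 4.4086
Σ area = 1045.912

Euler characteristic 14−36+24 = 2 ✓
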